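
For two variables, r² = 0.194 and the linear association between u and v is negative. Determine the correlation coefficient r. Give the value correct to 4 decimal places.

|r| = √0.194 = 0.4405
The association is negative, so r = −0.4405.

-0.4405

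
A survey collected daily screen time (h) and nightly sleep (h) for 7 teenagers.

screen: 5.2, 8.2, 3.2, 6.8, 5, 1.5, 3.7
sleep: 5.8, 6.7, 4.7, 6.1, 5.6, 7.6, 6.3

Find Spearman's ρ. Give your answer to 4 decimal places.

Rank screen: 5, 7, 2, 6, 4, 1, 3
Rank sleep: 3, 6, 1, 4, 2, 7, 5
d = rank(screen) − rank(sleep): 2, 1, 1, 2, 2, -6, -2; Σd² = 54
ρ = 1 − 6Σd² / [n(n²−1)] = 1 − 6×54 / (7×48) = 1 − 324/336 ≈ 0.0357

0.0357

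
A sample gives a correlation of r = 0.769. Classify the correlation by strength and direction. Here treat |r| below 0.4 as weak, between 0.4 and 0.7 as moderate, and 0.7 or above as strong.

strong positive

r = 0.769 > 0 so the relationship is positive.
|r| = 0.769, which falls in the strong range.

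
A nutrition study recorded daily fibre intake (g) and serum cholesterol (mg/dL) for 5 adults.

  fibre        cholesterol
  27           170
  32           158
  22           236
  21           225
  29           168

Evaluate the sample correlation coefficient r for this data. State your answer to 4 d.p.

n = 5, Σx = 131, Σy = 957, Σx² = 3519, Σy² = 188409, Σxy = 24435
nΣxy − ΣxΣy = 122175 − 125367 = -3192
nΣx² − (Σx)² = 17595 − 17161 = 434; nΣy² − (Σy)² = 942045 − 915849 = 26196
r = -3192 / √(434 × 26196) = -3192 / 3371.8043 ≈ -0.9467

-0.9467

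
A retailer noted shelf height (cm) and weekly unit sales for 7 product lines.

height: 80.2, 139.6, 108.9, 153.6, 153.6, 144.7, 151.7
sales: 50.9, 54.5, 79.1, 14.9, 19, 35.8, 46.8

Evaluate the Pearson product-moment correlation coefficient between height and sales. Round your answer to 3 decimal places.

-0.616

n = 7, Σx = 932.3, Σy = 301, Σx² = 128916.31, Σy² = 15872.76, Σxy = 37791.23
nΣxy − ΣxΣy = 264538.61 − 280622.3 = -16083.69
nΣx² − (Σx)² = 902414.17 − 869183.29 = 33230.88; nΣy² − (Σy)² = 111109.32 − 90601 = 20508.32
r = -16083.69 / √(33230.88 × 20508.32) = -16083.69 / 26105.7373 ≈ -0.616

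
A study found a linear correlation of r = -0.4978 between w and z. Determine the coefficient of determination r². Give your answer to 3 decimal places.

r² = (-0.4978)² = 0.248

0.248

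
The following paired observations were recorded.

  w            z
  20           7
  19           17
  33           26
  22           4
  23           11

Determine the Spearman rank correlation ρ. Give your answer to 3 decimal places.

Rank w: 2, 1, 5, 3, 4
Rank z: 2, 4, 5, 1, 3
d = rank(w) − rank(z): 0, -3, 0, 2, 1; Σd² = 14
ρ = 1 − 6Σd² / [n(n²−1)] = 1 − 6×14 / (5×24) = 1 − 84/120 ≈ 0.300

0.300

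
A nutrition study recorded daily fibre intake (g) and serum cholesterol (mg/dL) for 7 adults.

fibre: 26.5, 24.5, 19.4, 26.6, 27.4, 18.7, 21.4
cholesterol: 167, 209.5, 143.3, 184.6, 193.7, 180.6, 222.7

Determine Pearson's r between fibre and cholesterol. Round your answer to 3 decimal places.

n = 7, Σx = 164.5, Σy = 1301.4, Σx² = 3944.83, Σy² = 246122.64, Σxy = 30699.01
nΣxy − ΣxΣy = 214893.07 − 214080.3 = 812.77
nΣx² − (Σx)² = 27613.81 − 27060.25 = 553.56; nΣy² − (Σy)² = 1722858.48 − 1693641.96 = 29216.52
r = 812.77 / √(553.56 × 29216.52) = 812.77 / 4021.5789 ≈ 0.202

0.202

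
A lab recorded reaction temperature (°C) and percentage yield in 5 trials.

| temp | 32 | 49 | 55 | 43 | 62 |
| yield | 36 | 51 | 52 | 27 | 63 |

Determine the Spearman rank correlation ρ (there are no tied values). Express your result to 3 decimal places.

Rank temp: 1, 3, 4, 2, 5
Rank yield: 2, 3, 4, 1, 5
d = rank(temp) − rank(yield): -1, 0, 0, 1, 0; Σd² = 2
ρ = 1 − 6Σd² / [n(n²−1)] = 1 − 6×2 / (5×24) = 1 − 12/120 ≈ 0.900

0.900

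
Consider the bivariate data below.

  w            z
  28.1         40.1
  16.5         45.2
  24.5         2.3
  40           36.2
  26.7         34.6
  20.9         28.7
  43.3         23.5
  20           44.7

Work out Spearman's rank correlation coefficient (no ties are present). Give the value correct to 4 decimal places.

Rank w: 6, 1, 4, 7, 5, 3, 8, 2
Rank z: 6, 8, 1, 5, 4, 3, 2, 7
d = rank(w) − rank(z): 0, -7, 3, 2, 1, 0, 6, -5; Σd² = 124
ρ = 1 − 6Σd² / [n(n²−1)] = 1 − 6×124 / (8×63) = 1 − 744/504 ≈ -0.4762

-0.4762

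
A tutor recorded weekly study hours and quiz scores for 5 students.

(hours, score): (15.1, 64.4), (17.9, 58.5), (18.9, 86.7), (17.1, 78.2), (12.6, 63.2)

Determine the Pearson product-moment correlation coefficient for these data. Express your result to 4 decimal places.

0.5373

n = 5, Σx = 81.6, Σy = 351, Σx² = 1356.8, Σy² = 25195.98, Σxy = 5791.76
nΣxy − ΣxΣy = 28958.8 − 28641.6 = 317.2
nΣx² − (Σx)² = 6784 − 6658.56 = 125.44; nΣy² − (Σy)² = 125979.9 − 123201 = 2778.9
r = 317.2 / √(125.44 × 2778.9) = 317.2 / 590.4111 ≈ 0.5373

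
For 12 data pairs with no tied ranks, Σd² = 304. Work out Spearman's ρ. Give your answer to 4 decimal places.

-0.0629

ρ = 1 − 6Σd² / [n(n²−1)] = 1 − 6×304 / (12×143)
  = 1 − 1824/1716 = 1 − 1.06294 ≈ -0.0629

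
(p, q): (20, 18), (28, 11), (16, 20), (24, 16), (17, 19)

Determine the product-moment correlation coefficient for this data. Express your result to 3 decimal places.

n = 5, Σp = 105, Σq = 84, Σp² = 2305, Σq² = 1462, Σpq = 1695
nΣpq − ΣpΣq = 8475 − 8820 = -345
nΣp² − (Σp)² = 11525 − 11025 = 500; nΣq² − (Σq)² = 7310 − 7056 = 254
r = -345 / √(500 × 254) = -345 / 356.3706 ≈ -0.968

-0.968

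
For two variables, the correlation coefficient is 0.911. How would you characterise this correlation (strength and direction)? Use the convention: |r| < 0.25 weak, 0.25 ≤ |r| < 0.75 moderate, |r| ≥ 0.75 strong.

r = 0.911 > 0 so the relationship is positive.
|r| = 0.911, which falls in the strong range.

strong positive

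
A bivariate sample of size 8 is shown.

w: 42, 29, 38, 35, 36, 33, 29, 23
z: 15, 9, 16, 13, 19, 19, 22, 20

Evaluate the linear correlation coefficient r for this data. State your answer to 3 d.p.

n = 8, Σw = 265, Σz = 133, Σw² = 9029, Σz² = 2337, Σwz = 4363
nΣwz − ΣwΣz = 34904 − 35245 = -341
nΣw² − (Σw)² = 72232 − 70225 = 2007; nΣz² − (Σz)² = 18696 − 17689 = 1007
r = -341 / √(2007 × 1007) = -341 / 1421.6360 ≈ -0.240

-0.240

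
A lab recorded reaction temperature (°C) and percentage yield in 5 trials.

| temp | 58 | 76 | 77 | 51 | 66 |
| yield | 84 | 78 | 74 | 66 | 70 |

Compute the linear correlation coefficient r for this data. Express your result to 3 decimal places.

0.256

n = 5, Σx = 328, Σy = 372, Σx² = 22026, Σy² = 27872, Σxy = 24484
nΣxy − ΣxΣy = 122420 − 122016 = 404
nΣx² − (Σx)² = 110130 − 107584 = 2546; nΣy² − (Σy)² = 139360 − 138384 = 976
r = 404 / √(2546 × 976) = 404 / 1576.3553 ≈ 0.256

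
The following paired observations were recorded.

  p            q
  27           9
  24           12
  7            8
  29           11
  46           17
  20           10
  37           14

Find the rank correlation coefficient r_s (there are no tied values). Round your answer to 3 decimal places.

0.821

Rank p: 4, 3, 1, 5, 7, 2, 6
Rank q: 2, 5, 1, 4, 7, 3, 6
d = rank(p) − rank(q): 2, -2, 0, 1, 0, -1, 0; Σd² = 10
ρ = 1 − 6Σd² / [n(n²−1)] = 1 − 6×10 / (7×48) = 1 − 60/336 ≈ 0.821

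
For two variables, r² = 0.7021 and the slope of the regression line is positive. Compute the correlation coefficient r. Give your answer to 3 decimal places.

|r| = √0.7021 = 0.838
The association is positive, so r = 0.838.

0.838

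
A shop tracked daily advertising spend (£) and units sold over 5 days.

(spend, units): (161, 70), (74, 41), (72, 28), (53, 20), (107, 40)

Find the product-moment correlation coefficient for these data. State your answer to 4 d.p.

0.9515

n = 5, Σx = 467, Σy = 199, Σx² = 50839, Σy² = 9365, Σxy = 21660
nΣxy − ΣxΣy = 108300 − 92933 = 15367
nΣx² − (Σx)² = 254195 − 218089 = 36106; nΣy² − (Σy)² = 46825 − 39601 = 7224
r = 15367 / √(36106 × 7224) = 15367 / 16150.2243 ≈ 0.9515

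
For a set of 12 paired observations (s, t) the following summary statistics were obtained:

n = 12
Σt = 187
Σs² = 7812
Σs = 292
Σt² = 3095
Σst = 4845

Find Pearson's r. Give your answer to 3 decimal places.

r = (nΣst − ΣsΣt) / √[(nΣs² − (Σs)²)(nΣt² − (Σt)²)]
Numerator: 12×4845 − 292×187 = 3536
Denominator: √[(93744 − 85264)(37140 − 34969)] = √[8480 × 2171] = 4290.6969
r = 3536 / 4290.6969 ≈ 0.824

0.824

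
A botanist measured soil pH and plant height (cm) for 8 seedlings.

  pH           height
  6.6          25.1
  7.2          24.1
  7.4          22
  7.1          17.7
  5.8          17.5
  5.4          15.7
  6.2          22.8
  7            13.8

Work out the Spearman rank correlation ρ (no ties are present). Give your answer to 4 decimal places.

0.3333

Rank pH: 4, 7, 8, 6, 2, 1, 3, 5
Rank height: 8, 7, 5, 4, 3, 2, 6, 1
d = rank(pH) − rank(height): -4, 0, 3, 2, -1, -1, -3, 4; Σd² = 56
ρ = 1 − 6Σd² / [n(n²−1)] = 1 − 6×56 / (8×63) = 1 − 336/504 ≈ 0.3333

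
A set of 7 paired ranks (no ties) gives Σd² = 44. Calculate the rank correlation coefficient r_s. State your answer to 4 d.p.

0.2143

ρ = 1 − 6Σd² / [n(n²−1)] = 1 − 6×44 / (7×48)
  = 1 − 264/336 = 1 − 0.78571 ≈ 0.2143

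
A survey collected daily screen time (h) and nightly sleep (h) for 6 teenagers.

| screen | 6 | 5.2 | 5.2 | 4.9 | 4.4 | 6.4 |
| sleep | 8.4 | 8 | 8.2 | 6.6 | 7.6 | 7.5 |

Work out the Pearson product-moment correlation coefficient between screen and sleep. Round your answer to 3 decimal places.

n = 6, Σx = 32.1, Σy = 46.3, Σx² = 174.41, Σy² = 359.37, Σxy = 248.42
nΣxy − ΣxΣy = 1490.52 − 1486.23 = 4.29
nΣx² − (Σx)² = 1046.46 − 1030.41 = 16.05; nΣy² − (Σy)² = 2156.22 − 2143.69 = 12.53
r = 4.29 / √(16.05 × 12.53) = 4.29 / 14.1812 ≈ 0.303

0.303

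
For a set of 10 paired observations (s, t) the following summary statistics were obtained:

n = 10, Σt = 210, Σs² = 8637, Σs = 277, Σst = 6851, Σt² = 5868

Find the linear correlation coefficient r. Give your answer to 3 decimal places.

r = (nΣst − ΣsΣt) / √[(nΣs² − (Σs)²)(nΣt² − (Σt)²)]
Numerator: 10×6851 − 277×210 = 10340
Denominator: √[(86370 − 76729)(58680 − 44100)] = √[9641 × 14580] = 11856.0440
r = 10340 / 11856.0440 ≈ 0.872

0.872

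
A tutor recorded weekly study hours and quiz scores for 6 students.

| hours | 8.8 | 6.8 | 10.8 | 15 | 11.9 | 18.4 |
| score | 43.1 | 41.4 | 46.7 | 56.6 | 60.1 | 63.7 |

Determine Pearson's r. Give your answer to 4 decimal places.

0.8968

n = 6, Σx = 71.7, Σy = 311.6, Σx² = 945.49, Σy² = 16625.72, Σxy = 3901.43
nΣxy − ΣxΣy = 23408.58 − 22341.72 = 1066.86
nΣx² − (Σx)² = 5672.94 − 5140.89 = 532.05; nΣy² − (Σy)² = 99754.32 − 97094.56 = 2659.76
r = 1066.86 / √(532.05 × 2659.76) = 1066.86 / 1189.5904 ≈ 0.8968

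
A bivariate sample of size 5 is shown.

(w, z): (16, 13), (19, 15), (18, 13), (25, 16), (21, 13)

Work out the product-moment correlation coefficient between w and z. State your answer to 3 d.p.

n = 5, Σw = 99, Σz = 70, Σw² = 2007, Σz² = 988, Σwz = 1400
nΣwz − ΣwΣz = 7000 − 6930 = 70
nΣw² − (Σw)² = 10035 − 9801 = 234; nΣz² − (Σz)² = 4940 − 4900 = 40
r = 70 / √(234 × 40) = 70 / 96.7471 ≈ 0.724

0.724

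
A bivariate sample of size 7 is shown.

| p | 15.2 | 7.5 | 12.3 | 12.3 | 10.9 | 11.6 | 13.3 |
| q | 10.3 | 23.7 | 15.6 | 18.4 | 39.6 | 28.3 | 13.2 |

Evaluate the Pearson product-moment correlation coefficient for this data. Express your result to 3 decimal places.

n = 7, Σp = 83.1, Σq = 149.1, Σp² = 1020.13, Σq² = 3792.99, Σpq = 1687.99
nΣpq − ΣpΣq = 11815.93 − 12390.21 = -574.28
nΣp² − (Σp)² = 7140.91 − 6905.61 = 235.3; nΣq² − (Σq)² = 26550.93 − 22230.81 = 4320.12
r = -574.28 / √(235.3 × 4320.12) = -574.28 / 1008.2283 ≈ -0.570

-0.570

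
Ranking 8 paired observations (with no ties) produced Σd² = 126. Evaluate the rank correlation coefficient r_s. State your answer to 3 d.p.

ρ = 1 − 6Σd² / [n(n²−1)] = 1 − 6×126 / (8×63)
  = 1 − 756/504 = 1 − 1.5000 ≈ -0.500

-0.500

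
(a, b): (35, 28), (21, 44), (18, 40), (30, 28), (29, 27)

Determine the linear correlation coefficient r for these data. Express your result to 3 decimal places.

n = 5, Σa = 133, Σb = 167, Σa² = 3731, Σb² = 5833, Σab = 4247
nΣab − ΣaΣb = 21235 − 22211 = -976
nΣa² − (Σa)² = 18655 − 17689 = 966; nΣb² − (Σb)² = 29165 − 27889 = 1276
r = -976 / √(966 × 1276) = -976 / 1110.2324 ≈ -0.879

-0.879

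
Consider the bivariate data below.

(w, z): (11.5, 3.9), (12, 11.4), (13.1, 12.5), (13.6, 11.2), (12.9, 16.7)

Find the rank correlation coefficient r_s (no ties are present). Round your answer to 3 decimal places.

Rank w: 1, 2, 4, 5, 3
Rank z: 1, 3, 4, 2, 5
d = rank(w) − rank(z): 0, -1, 0, 3, -2; Σd² = 14
ρ = 1 − 6Σd² / [n(n²−1)] = 1 − 6×14 / (5×24) = 1 − 84/120 ≈ 0.300

0.300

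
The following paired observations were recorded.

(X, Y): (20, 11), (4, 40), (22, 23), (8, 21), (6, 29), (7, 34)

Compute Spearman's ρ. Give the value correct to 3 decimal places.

Rank X: 5, 1, 6, 4, 2, 3
Rank Y: 1, 6, 3, 2, 4, 5
d = rank(X) − rank(Y): 4, -5, 3, 2, -2, -2; Σd² = 62
ρ = 1 − 6Σd² / [n(n²−1)] = 1 − 6×62 / (6×35) = 1 − 372/210 ≈ -0.771

-0.771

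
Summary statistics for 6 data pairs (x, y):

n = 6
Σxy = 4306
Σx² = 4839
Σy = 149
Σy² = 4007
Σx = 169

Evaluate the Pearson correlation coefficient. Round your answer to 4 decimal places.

0.7019

r = (nΣxy − ΣxΣy) / √[(nΣx² − (Σx)²)(nΣy² − (Σy)²)]
Numerator: 6×4306 − 169×149 = 655
Denominator: √[(29034 − 28561)(24042 − 22201)] = √[473 × 1841] = 933.1629
r = 655 / 933.1629 ≈ 0.7019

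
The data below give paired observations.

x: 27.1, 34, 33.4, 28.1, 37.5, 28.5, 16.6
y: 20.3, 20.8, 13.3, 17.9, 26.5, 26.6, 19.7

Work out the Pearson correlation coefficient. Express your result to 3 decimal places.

0.157

n = 7, Σx = 205.2, Σy = 145.1, Σx² = 6289.64, Σy² = 3139.93, Σxy = 4283.41
nΣxy − ΣxΣy = 29983.87 − 29774.52 = 209.35
nΣx² − (Σx)² = 44027.48 − 42107.04 = 1920.44; nΣy² − (Σy)² = 21979.51 − 21054.01 = 925.5
r = 209.35 / √(1920.44 × 925.5) = 209.35 / 1333.1794 ≈ 0.157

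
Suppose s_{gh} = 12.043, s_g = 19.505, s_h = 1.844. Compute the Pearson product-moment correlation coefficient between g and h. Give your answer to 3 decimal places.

0.335

r = Cov(g,h) / (s_g · s_h) = 12.043 / (19.505 × 1.844)
  = 12.043 / 35.9672 ≈ 0.335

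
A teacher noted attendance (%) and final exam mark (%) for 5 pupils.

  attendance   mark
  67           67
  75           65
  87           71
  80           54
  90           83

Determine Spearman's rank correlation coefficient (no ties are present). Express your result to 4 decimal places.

Rank attendance: 1, 2, 4, 3, 5
Rank mark: 3, 2, 4, 1, 5
d = rank(attendance) − rank(mark): -2, 0, 0, 2, 0; Σd² = 8
ρ = 1 − 6Σd² / [n(n²−1)] = 1 − 6×8 / (5×24) = 1 − 48/120 ≈ 0.6000

0.6000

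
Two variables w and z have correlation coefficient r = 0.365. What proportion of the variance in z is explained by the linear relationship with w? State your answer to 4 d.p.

0.1332

r² = (0.365)² = 0.1332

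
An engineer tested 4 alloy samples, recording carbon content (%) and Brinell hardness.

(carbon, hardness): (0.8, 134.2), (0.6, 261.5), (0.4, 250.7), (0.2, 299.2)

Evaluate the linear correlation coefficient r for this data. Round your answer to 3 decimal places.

n = 4, Σx = 2, Σy = 945.6, Σx² = 1.2, Σy² = 238763.02, Σxy = 424.38
nΣxy − ΣxΣy = 1697.52 − 1891.2 = -193.68
nΣx² − (Σx)² = 4.8 − 4 = 0.8; nΣy² − (Σy)² = 955052.08 − 894159.36 = 60892.72
r = -193.68 / √(0.8 × 60892.72) = -193.68 / 220.7129 ≈ -0.878

-0.878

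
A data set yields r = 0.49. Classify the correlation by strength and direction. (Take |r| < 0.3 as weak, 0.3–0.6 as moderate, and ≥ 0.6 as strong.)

moderate positive

r = 0.49 > 0 so the relationship is positive.
|r| = 0.49, which falls in the moderate range.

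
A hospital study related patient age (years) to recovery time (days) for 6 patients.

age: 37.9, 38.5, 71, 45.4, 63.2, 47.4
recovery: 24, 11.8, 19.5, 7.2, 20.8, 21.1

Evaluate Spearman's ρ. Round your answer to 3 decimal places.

Rank age: 1, 2, 6, 3, 5, 4
Rank recovery: 6, 2, 3, 1, 4, 5
d = rank(age) − rank(recovery): -5, 0, 3, 2, 1, -1; Σd² = 40
ρ = 1 − 6Σd² / [n(n²−1)] = 1 − 6×40 / (6×35) = 1 − 240/210 ≈ -0.143

-0.143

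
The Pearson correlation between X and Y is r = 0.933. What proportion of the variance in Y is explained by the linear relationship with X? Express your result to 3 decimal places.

0.870

r² = (0.933)² = 0.870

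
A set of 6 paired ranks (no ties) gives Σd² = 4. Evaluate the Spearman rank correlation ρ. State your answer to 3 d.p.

0.886

ρ = 1 − 6Σd² / [n(n²−1)] = 1 − 6×4 / (6×35)
  = 1 − 24/210 = 1 − 0.1143 ≈ 0.886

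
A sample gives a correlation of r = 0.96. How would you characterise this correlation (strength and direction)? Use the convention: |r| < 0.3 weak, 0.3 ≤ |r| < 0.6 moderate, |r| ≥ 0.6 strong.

r = 0.96 > 0 so the relationship is positive.
|r| = 0.96, which falls in the strong range.

strong positive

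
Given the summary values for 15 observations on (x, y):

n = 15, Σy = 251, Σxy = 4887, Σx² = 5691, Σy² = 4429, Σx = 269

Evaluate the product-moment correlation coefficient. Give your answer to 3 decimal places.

r = (nΣxy − ΣxΣy) / √[(nΣx² − (Σx)²)(nΣy² − (Σy)²)]
Numerator: 15×4887 − 269×251 = 5786
Denominator: √[(85365 − 72361)(66435 − 63001)] = √[13004 × 3434] = 6682.4947
r = 5786 / 6682.4947 ≈ 0.866

0.866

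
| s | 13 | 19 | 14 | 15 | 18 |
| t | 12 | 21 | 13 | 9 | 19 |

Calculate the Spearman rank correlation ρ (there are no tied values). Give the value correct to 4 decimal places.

Rank s: 1, 5, 2, 3, 4
Rank t: 2, 5, 3, 1, 4
d = rank(s) − rank(t): -1, 0, -1, 2, 0; Σd² = 6
ρ = 1 − 6Σd² / [n(n²−1)] = 1 − 6×6 / (5×24) = 1 − 36/120 ≈ 0.7000

0.7000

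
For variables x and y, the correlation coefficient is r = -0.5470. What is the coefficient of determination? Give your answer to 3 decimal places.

r² = (-0.5470)² = 0.299

0.299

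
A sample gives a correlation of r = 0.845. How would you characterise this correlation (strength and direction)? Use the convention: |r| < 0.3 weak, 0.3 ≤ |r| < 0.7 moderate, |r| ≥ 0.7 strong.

r = 0.845 > 0 so the relationship is positive.
|r| = 0.845, which falls in the strong range.

strong positive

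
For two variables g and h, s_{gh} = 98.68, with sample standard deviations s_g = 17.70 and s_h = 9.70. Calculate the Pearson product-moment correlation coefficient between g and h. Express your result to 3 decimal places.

r = Cov(g,h) / (s_g · s_h) = 98.68 / (17.70 × 9.70)
  = 98.68 / 171.6900 ≈ 0.575

0.575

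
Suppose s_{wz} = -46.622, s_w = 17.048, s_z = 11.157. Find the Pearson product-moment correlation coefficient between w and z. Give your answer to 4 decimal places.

r = Cov(w,z) / (s_w · s_z) = -46.622 / (17.048 × 11.157)
  = -46.622 / 190.2045 ≈ -0.2451

-0.2451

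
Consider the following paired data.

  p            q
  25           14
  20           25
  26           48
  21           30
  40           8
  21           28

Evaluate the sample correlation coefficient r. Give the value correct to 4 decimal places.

n = 6, Σp = 153, Σq = 153, Σp² = 4183, Σq² = 4873, Σpq = 3636
nΣpq − ΣpΣq = 21816 − 23409 = -1593
nΣp² − (Σp)² = 25098 − 23409 = 1689; nΣq² − (Σq)² = 29238 − 23409 = 5829
r = -1593 / √(1689 × 5829) = -1593 / 3137.7031 ≈ -0.5077

-0.5077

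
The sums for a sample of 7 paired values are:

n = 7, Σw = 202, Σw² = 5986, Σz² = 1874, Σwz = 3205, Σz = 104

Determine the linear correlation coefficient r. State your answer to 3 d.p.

r = (nΣwz − ΣwΣz) / √[(nΣw² − (Σw)²)(nΣz² − (Σz)²)]
Numerator: 7×3205 − 202×104 = 1427
Denominator: √[(41902 − 40804)(13118 − 10816)] = √[1098 × 2302] = 1589.8415
r = 1427 / 1589.8415 ≈ 0.898

0.898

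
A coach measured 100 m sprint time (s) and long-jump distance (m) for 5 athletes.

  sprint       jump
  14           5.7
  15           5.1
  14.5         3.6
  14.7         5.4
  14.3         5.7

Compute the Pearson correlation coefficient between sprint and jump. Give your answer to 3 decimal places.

-0.270

n = 5, Σx = 72.5, Σy = 25.5, Σx² = 1051.83, Σy² = 133.11, Σxy = 369.39
nΣxy − ΣxΣy = 1846.95 − 1848.75 = -1.8
nΣx² − (Σx)² = 5259.15 − 5256.25 = 2.9; nΣy² − (Σy)² = 665.55 − 650.25 = 15.3
r = -1.8 / √(2.9 × 15.3) = -1.8 / 6.6611 ≈ -0.270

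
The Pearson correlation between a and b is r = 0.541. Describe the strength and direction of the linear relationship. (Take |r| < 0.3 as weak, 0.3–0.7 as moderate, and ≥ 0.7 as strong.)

r = 0.541 > 0 so the relationship is positive.
|r| = 0.541, which falls in the moderate range.

moderate positive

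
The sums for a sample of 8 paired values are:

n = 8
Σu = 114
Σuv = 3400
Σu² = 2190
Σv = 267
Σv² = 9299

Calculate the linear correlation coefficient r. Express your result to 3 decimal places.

-0.864

r = (nΣuv − ΣuΣv) / √[(nΣu² − (Σu)²)(nΣv² − (Σv)²)]
Numerator: 8×3400 − 114×267 = -3238
Denominator: √[(17520 − 12996)(74392 − 71289)] = √[4524 × 3103] = 3746.7282
r = -3238 / 3746.7282 ≈ -0.864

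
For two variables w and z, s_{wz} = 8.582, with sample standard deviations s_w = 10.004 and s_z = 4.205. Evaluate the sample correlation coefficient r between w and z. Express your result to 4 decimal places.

r = Cov(w,z) / (s_w · s_z) = 8.582 / (10.004 × 4.205)
  = 8.582 / 42.0668 ≈ 0.2040

0.2040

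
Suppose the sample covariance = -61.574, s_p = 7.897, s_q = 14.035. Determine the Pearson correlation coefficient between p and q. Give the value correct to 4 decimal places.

r = Cov(p,q) / (s_p · s_q) = -61.574 / (7.897 × 14.035)
  = -61.574 / 110.8344 ≈ -0.5555

-0.5555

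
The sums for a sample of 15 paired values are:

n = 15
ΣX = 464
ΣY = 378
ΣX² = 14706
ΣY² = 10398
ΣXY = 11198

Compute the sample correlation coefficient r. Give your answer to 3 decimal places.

r = (nΣXY − ΣXΣY) / √[(nΣX² − (ΣX)²)(nΣY² − (ΣY)²)]
Numerator: 15×11198 − 464×378 = -7422
Denominator: √[(220590 − 215296)(155970 − 142884)] = √[5294 × 13086] = 8323.2977
r = -7422 / 8323.2977 ≈ -0.892

-0.892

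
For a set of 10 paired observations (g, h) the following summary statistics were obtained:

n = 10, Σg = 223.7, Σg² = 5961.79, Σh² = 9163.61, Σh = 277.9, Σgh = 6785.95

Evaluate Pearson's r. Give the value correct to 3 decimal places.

0.485

r = (nΣgh − ΣgΣh) / √[(nΣg² − (Σg)²)(nΣh² − (Σh)²)]
Numerator: 10×6785.95 − 223.7×277.9 = 5693.27
Denominator: √[(59617.9 − 50041.69)(91636.1 − 77228.41)] = √[9576.21 × 14407.69] = 11746.1085
r = 5693.27 / 11746.1085 ≈ 0.485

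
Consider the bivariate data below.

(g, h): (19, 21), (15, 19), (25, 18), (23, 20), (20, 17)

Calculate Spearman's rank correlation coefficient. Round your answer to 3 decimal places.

-0.300

Rank g: 2, 1, 5, 4, 3
Rank h: 5, 3, 2, 4, 1
d = rank(g) − rank(h): -3, -2, 3, 0, 2; Σd² = 26
ρ = 1 − 6Σd² / [n(n²−1)] = 1 − 6×26 / (5×24) = 1 − 156/120 ≈ -0.300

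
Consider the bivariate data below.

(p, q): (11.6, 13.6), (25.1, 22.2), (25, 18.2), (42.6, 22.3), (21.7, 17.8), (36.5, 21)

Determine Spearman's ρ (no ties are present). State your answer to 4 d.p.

0.9429

Rank p: 1, 4, 3, 6, 2, 5
Rank q: 1, 5, 3, 6, 2, 4
d = rank(p) − rank(q): 0, -1, 0, 0, 0, 1; Σd² = 2
ρ = 1 − 6Σd² / [n(n²−1)] = 1 − 6×2 / (6×35) = 1 − 12/210 ≈ 0.9429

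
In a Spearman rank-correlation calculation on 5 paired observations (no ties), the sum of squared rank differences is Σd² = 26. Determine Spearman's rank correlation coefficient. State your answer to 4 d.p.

ρ = 1 − 6Σd² / [n(n²−1)] = 1 − 6×26 / (5×24)
  = 1 − 156/120 = 1 − 1.30000 ≈ -0.3000

-0.3000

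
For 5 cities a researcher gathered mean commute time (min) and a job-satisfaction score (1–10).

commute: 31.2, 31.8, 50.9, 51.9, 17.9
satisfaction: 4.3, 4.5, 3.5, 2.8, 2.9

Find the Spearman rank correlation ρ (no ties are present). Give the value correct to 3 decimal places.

-0.300

Rank commute: 2, 3, 4, 5, 1
Rank satisfaction: 4, 5, 3, 1, 2
d = rank(commute) − rank(satisfaction): -2, -2, 1, 4, -1; Σd² = 26
ρ = 1 − 6Σd² / [n(n²−1)] = 1 − 6×26 / (5×24) = 1 − 156/120 ≈ -0.300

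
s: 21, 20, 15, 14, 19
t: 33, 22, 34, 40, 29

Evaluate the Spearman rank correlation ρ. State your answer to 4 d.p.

-0.7000

Rank s: 5, 4, 2, 1, 3
Rank t: 3, 1, 4, 5, 2
d = rank(s) − rank(t): 2, 3, -2, -4, 1; Σd² = 34
ρ = 1 − 6Σd² / [n(n²−1)] = 1 − 6×34 / (5×24) = 1 − 204/120 ≈ -0.7000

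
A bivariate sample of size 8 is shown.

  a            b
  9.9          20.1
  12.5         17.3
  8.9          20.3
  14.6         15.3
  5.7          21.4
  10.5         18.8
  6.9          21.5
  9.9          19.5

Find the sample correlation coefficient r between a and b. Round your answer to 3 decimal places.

-0.968

n = 8, Σa = 78.9, Σb = 154.2, Σa² = 834.99, Σb² = 3003.38, Σab = 1480.07
nΣab − ΣaΣb = 11840.56 − 12166.38 = -325.82
nΣa² − (Σa)² = 6679.92 − 6225.21 = 454.71; nΣb² − (Σb)² = 24027.04 − 23777.64 = 249.4
r = -325.82 / √(454.71 × 249.4) = -325.82 / 336.7561 ≈ -0.968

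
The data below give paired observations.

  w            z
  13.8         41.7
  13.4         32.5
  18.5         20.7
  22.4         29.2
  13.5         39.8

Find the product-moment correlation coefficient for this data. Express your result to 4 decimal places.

n = 5, Σw = 81.6, Σz = 163.9, Σw² = 1396.26, Σz² = 5660.31, Σwz = 2585.29
nΣwz − ΣwΣz = 12926.45 − 13374.24 = -447.79
nΣw² − (Σw)² = 6981.3 − 6658.56 = 322.74; nΣz² − (Σz)² = 28301.55 − 26863.21 = 1438.34
r = -447.79 / √(322.74 × 1438.34) = -447.79 / 681.3295 ≈ -0.6572

-0.6572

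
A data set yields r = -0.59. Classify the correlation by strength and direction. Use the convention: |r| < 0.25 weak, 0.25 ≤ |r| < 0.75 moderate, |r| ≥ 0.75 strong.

moderate negative

r = -0.59 < 0 so the relationship is negative.
|r| = 0.59, which falls in the moderate range.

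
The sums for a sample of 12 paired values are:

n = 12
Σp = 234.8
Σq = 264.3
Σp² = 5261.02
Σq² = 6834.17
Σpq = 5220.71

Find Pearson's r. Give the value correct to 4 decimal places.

r = (nΣpq − ΣpΣq) / √[(nΣp² − (Σp)²)(nΣq² − (Σq)²)]
Numerator: 12×5220.71 − 234.8×264.3 = 590.88
Denominator: √[(63132.24 − 55131.04)(82010.04 − 69854.49)] = √[8001.2 × 12155.55] = 9861.9971
r = 590.88 / 9861.9971 ≈ 0.0599

0.0599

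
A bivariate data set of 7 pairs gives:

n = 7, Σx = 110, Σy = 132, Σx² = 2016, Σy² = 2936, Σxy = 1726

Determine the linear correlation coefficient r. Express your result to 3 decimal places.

-0.972

r = (nΣxy − ΣxΣy) / √[(nΣx² − (Σx)²)(nΣy² − (Σy)²)]
Numerator: 7×1726 − 110×132 = -2438
Denominator: √[(14112 − 12100)(20552 − 17424)] = √[2012 × 3128] = 2508.6921
r = -2438 / 2508.6921 ≈ -0.972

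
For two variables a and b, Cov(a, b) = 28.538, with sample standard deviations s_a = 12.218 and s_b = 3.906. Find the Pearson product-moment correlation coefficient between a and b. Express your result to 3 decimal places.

r = Cov(a,b) / (s_a · s_b) = 28.538 / (12.218 × 3.906)
  = 28.538 / 47.7235 ≈ 0.598

0.598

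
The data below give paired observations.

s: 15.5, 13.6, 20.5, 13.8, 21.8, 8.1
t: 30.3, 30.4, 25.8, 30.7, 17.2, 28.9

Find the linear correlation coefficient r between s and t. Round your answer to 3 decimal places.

n = 6, Σs = 93.3, Σt = 163.3, Σs² = 1576.75, Σt² = 4581.43, Σst = 2444.7
nΣst − ΣsΣt = 14668.2 − 15235.89 = -567.69
nΣs² − (Σs)² = 9460.5 − 8704.89 = 755.61; nΣt² − (Σt)² = 27488.58 − 26666.89 = 821.69
r = -567.69 / √(755.61 × 821.69) = -567.69 / 787.9576 ≈ -0.720

-0.720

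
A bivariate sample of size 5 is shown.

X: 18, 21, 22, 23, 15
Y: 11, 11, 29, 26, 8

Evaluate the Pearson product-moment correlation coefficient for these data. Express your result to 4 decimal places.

0.8019

n = 5, ΣX = 99, ΣY = 85, ΣX² = 2003, ΣY² = 1823, ΣXY = 1785
nΣXY − ΣXΣY = 8925 − 8415 = 510
nΣX² − (ΣX)² = 10015 − 9801 = 214; nΣY² − (ΣY)² = 9115 − 7225 = 1890
r = 510 / √(214 × 1890) = 510 / 635.9717 ≈ 0.8019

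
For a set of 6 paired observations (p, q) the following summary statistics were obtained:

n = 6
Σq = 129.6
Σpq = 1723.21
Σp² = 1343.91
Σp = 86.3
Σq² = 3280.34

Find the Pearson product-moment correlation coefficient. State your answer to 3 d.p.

-0.634

r = (nΣpq − ΣpΣq) / √[(nΣp² − (Σp)²)(nΣq² − (Σq)²)]
Numerator: 6×1723.21 − 86.3×129.6 = -845.22
Denominator: √[(8063.46 − 7447.69)(19682.04 − 16796.16)] = √[615.77 × 2885.88] = 1333.0560
r = -845.22 / 1333.0560 ≈ -0.634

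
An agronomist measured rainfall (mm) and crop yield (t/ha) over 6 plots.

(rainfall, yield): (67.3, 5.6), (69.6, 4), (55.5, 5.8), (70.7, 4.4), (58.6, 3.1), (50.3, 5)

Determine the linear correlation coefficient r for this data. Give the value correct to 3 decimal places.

n = 6, Σx = 372, Σy = 27.9, Σx² = 23416.24, Σy² = 134.97, Σxy = 1721.42
nΣxy − ΣxΣy = 10328.52 − 10378.8 = -50.28
nΣx² − (Σx)² = 140497.44 − 138384 = 2113.44; nΣy² − (Σy)² = 809.82 − 778.41 = 31.41
r = -50.28 / √(2113.44 × 31.41) = -50.28 / 257.6493 ≈ -0.195

-0.195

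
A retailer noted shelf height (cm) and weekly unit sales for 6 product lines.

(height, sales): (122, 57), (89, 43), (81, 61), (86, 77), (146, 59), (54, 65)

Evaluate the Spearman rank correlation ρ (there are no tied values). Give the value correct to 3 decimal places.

-0.600

Rank height: 5, 4, 2, 3, 6, 1
Rank sales: 2, 1, 4, 6, 3, 5
d = rank(height) − rank(sales): 3, 3, -2, -3, 3, -4; Σd² = 56
ρ = 1 − 6Σd² / [n(n²−1)] = 1 − 6×56 / (6×35) = 1 − 336/210 ≈ -0.600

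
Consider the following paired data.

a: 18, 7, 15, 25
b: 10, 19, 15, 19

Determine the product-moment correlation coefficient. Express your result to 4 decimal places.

n = 4, Σa = 65, Σb = 63, Σa² = 1223, Σb² = 1047, Σab = 1013
nΣab − ΣaΣb = 4052 − 4095 = -43
nΣa² − (Σa)² = 4892 − 4225 = 667; nΣb² − (Σb)² = 4188 − 3969 = 219
r = -43 / √(667 × 219) = -43 / 382.1950 ≈ -0.1125

-0.1125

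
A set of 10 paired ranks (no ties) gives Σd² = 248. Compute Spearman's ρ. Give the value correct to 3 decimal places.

-0.503

ρ = 1 − 6Σd² / [n(n²−1)] = 1 − 6×248 / (10×99)
  = 1 − 1488/990 = 1 − 1.5030 ≈ -0.503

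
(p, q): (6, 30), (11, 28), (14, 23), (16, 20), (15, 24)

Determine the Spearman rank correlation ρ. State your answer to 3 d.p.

-0.900

Rank p: 1, 2, 3, 5, 4
Rank q: 5, 4, 2, 1, 3
d = rank(p) − rank(q): -4, -2, 1, 4, 1; Σd² = 38
ρ = 1 − 6Σd² / [n(n²−1)] = 1 − 6×38 / (5×24) = 1 − 228/120 ≈ -0.900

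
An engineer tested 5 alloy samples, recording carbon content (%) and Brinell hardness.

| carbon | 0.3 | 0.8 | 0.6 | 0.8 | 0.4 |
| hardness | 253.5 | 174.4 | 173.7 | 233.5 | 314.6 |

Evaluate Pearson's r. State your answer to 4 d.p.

n = 5, Σx = 2.9, Σy = 1149.7, Σx² = 1.89, Σy² = 278344.71, Σxy = 632.43
nΣxy − ΣxΣy = 3162.15 − 3334.13 = -171.98
nΣx² − (Σx)² = 9.45 − 8.41 = 1.04; nΣy² − (Σy)² = 1391723.55 − 1321810.09 = 69913.46
r = -171.98 / √(1.04 × 69913.46) = -171.98 / 269.6479 ≈ -0.6378

-0.6378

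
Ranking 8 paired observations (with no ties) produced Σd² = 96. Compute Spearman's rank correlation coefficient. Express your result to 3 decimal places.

ρ = 1 − 6Σd² / [n(n²−1)] = 1 − 6×96 / (8×63)
  = 1 − 576/504 = 1 − 1.1429 ≈ -0.143

-0.143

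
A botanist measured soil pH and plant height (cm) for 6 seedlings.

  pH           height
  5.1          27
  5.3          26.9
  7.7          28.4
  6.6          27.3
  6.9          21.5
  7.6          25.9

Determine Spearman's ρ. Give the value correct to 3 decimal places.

0.086

Rank pH: 1, 2, 6, 3, 4, 5
Rank height: 4, 3, 6, 5, 1, 2
d = rank(pH) − rank(height): -3, -1, 0, -2, 3, 3; Σd² = 32
ρ = 1 − 6Σd² / [n(n²−1)] = 1 − 6×32 / (6×35) = 1 − 192/210 ≈ 0.086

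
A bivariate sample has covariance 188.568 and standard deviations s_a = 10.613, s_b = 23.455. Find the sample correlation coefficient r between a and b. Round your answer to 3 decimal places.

0.758

r = Cov(a,b) / (s_a · s_b) = 188.568 / (10.613 × 23.455)
  = 188.568 / 248.9279 ≈ 0.758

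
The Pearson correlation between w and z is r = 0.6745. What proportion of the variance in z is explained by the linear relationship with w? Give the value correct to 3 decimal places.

r² = (0.6745)² = 0.455

0.455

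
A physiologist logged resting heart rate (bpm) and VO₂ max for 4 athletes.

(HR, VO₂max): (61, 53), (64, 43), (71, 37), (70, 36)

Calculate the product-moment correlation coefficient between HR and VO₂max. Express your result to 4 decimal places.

n = 4, Σx = 266, Σy = 169, Σx² = 17758, Σy² = 7323, Σxy = 11132
nΣxy − ΣxΣy = 44528 − 44954 = -426
nΣx² − (Σx)² = 71032 − 70756 = 276; nΣy² − (Σy)² = 29292 − 28561 = 731
r = -426 / √(276 × 731) = -426 / 449.1726 ≈ -0.9484

-0.9484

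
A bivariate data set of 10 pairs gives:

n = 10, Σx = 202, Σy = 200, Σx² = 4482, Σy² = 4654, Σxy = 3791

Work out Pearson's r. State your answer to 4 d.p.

-0.4859

r = (nΣxy − ΣxΣy) / √[(nΣx² − (Σx)²)(nΣy² − (Σy)²)]
Numerator: 10×3791 − 202×200 = -2490
Denominator: √[(44820 − 40804)(46540 − 40000)] = √[4016 × 6540] = 5124.9039
r = -2490 / 5124.9039 ≈ -0.4859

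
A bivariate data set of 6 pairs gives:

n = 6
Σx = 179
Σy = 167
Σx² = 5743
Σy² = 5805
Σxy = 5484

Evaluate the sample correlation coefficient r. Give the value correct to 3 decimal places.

r = (nΣxy − ΣxΣy) / √[(nΣx² − (Σx)²)(nΣy² − (Σy)²)]
Numerator: 6×5484 − 179×167 = 3011
Denominator: √[(34458 − 32041)(34830 − 27889)] = √[2417 × 6941] = 4095.9000
r = 3011 / 4095.9000 ≈ 0.735

0.735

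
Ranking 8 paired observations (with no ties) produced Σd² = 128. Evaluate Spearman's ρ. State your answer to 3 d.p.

-0.524

ρ = 1 − 6Σd² / [n(n²−1)] = 1 − 6×128 / (8×63)
  = 1 − 768/504 = 1 − 1.5238 ≈ -0.524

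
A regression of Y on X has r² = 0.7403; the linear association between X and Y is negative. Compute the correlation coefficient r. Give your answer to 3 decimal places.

-0.860

|r| = √0.7403 = 0.860
The association is negative, so r = −0.860.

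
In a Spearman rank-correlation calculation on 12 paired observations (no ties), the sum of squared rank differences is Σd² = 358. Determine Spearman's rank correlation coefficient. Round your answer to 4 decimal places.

-0.2517

ρ = 1 − 6Σd² / [n(n²−1)] = 1 − 6×358 / (12×143)
  = 1 − 2148/1716 = 1 − 1.25175 ≈ -0.2517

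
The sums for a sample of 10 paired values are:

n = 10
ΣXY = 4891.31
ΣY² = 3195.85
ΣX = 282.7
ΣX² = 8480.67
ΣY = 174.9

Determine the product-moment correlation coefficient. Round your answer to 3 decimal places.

-0.205

r = (nΣXY − ΣXΣY) / √[(nΣX² − (ΣX)²)(nΣY² − (ΣY)²)]
Numerator: 10×4891.31 − 282.7×174.9 = -531.13
Denominator: √[(84806.7 − 79919.29)(31958.5 − 30590.01)] = √[4887.41 × 1368.49] = 2586.1886
r = -531.13 / 2586.1886 ≈ -0.205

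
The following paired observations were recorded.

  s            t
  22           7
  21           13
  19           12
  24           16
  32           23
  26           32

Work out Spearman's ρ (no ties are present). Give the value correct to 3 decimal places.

0.771

Rank s: 3, 2, 1, 4, 6, 5
Rank t: 1, 3, 2, 4, 5, 6
d = rank(s) − rank(t): 2, -1, -1, 0, 1, -1; Σd² = 8
ρ = 1 − 6Σd² / [n(n²−1)] = 1 − 6×8 / (6×35) = 1 − 48/210 ≈ 0.771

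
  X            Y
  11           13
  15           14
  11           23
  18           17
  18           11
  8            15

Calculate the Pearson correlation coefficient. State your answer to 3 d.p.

n = 6, ΣX = 81, ΣY = 93, ΣX² = 1179, ΣY² = 1529, ΣXY = 1230
nΣXY − ΣXΣY = 7380 − 7533 = -153
nΣX² − (ΣX)² = 7074 − 6561 = 513; nΣY² − (ΣY)² = 9174 − 8649 = 525
r = -153 / √(513 × 525) = -153 / 518.9653 ≈ -0.295

-0.295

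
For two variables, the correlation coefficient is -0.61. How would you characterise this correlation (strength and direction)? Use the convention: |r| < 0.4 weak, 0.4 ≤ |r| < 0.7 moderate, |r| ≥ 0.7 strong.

moderate negative

r = -0.61 < 0 so the relationship is negative.
|r| = 0.61, which falls in the moderate range.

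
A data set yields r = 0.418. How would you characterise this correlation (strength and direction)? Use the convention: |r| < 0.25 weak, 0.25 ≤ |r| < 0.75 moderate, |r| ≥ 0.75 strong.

r = 0.418 > 0 so the relationship is positive.
|r| = 0.418, which falls in the moderate range.

moderate positive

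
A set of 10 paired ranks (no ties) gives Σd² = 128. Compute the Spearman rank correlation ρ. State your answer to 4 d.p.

ρ = 1 − 6Σd² / [n(n²−1)] = 1 − 6×128 / (10×99)
  = 1 − 768/990 = 1 − 0.77576 ≈ 0.2242

0.2242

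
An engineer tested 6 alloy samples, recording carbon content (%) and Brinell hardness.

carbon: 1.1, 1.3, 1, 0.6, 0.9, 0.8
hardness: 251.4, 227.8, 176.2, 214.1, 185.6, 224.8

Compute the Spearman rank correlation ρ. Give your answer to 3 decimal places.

Rank carbon: 5, 6, 4, 1, 3, 2
Rank hardness: 6, 5, 1, 3, 2, 4
d = rank(carbon) − rank(hardness): -1, 1, 3, -2, 1, -2; Σd² = 20
ρ = 1 − 6Σd² / [n(n²−1)] = 1 − 6×20 / (6×35) = 1 − 120/210 ≈ 0.429

0.429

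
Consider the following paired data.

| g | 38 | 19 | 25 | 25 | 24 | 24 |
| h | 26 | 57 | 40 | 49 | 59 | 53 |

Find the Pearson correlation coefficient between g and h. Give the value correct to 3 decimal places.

-0.890

n = 6, Σg = 155, Σh = 284, Σg² = 4207, Σh² = 14216, Σgh = 6984
nΣgh − ΣgΣh = 41904 − 44020 = -2116
nΣg² − (Σg)² = 25242 − 24025 = 1217; nΣh² − (Σh)² = 85296 − 80656 = 4640
r = -2116 / √(1217 × 4640) = -2116 / 2376.3165 ≈ -0.890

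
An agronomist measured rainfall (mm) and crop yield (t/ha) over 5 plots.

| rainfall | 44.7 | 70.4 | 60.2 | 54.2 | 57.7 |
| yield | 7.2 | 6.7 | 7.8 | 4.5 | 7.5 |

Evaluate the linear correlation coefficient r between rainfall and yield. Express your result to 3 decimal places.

n = 5, Σx = 287.2, Σy = 33.7, Σx² = 16845.22, Σy² = 234.07, Σxy = 1939.73
nΣxy − ΣxΣy = 9698.65 − 9678.64 = 20.01
nΣx² − (Σx)² = 84226.1 − 82483.84 = 1742.26; nΣy² − (Σy)² = 1170.35 − 1135.69 = 34.66
r = 20.01 / √(1742.26 × 34.66) = 20.01 / 245.7371 ≈ 0.081

0.081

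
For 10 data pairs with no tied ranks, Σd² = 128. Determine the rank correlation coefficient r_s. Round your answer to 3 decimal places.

ρ = 1 − 6Σd² / [n(n²−1)] = 1 − 6×128 / (10×99)
  = 1 − 768/990 = 1 − 0.7758 ≈ 0.224

0.224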